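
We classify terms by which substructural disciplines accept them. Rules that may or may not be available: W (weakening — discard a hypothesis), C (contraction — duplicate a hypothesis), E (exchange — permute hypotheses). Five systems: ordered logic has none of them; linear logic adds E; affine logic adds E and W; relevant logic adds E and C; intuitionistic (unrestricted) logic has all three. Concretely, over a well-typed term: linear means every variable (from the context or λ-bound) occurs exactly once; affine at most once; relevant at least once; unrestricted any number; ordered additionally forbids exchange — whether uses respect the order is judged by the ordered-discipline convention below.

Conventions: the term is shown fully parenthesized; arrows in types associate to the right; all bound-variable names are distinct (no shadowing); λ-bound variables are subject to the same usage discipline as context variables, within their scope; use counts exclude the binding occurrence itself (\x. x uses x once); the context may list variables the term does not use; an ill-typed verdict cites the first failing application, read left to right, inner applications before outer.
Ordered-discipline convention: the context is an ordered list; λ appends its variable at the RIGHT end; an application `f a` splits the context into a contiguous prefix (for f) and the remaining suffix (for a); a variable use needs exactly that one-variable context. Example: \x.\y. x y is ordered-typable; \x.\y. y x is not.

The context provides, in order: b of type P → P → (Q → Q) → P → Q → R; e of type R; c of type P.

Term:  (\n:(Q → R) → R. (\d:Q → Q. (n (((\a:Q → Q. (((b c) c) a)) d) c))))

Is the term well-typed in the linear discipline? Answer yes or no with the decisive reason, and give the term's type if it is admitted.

no — c ×3 used more than once (contraction); e never used (weakening)
usage: b: 1, e: 0, c: 3, n [bound]: 1, d [bound]: 1, a [bound]: 1
uses in reading order: n, b, c, c, a, d, c
typing: ✓ — ((Q → R) → R) → (Q → Q) → R
per-discipline verdicts: ordered ✗; linear ✗; affine ✗; relevant ✗; unrestricted ✓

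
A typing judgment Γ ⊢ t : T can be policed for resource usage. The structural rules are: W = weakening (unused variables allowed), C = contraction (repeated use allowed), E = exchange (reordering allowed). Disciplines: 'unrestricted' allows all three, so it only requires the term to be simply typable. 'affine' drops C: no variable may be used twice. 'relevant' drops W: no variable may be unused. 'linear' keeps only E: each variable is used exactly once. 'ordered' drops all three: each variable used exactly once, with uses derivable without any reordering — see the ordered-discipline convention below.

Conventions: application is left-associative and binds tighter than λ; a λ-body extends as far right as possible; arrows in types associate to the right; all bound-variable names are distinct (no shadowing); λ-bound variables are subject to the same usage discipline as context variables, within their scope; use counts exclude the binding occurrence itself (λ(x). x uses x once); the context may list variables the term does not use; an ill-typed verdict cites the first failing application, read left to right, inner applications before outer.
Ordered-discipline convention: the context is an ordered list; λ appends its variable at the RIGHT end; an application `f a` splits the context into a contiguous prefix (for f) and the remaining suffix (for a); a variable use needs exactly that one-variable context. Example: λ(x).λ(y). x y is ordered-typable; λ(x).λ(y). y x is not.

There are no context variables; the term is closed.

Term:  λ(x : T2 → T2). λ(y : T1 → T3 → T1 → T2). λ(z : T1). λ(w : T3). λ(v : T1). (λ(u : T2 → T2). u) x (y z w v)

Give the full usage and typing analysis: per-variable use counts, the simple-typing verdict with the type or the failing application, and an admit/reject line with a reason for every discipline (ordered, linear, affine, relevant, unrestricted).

variable uses: x [bound]: 1×, y [bound]: 1×, z [bound]: 1×, w [bound]: 1×, v [bound]: 1×, u [bound]: 1×
use order (left to right): u, x, y, z, w, v
typing: well-typed at (T2 → T2) → (T1 → T3 → T1 → T2) → T1 → T3 → T1 → T2
ordered: ✓, one use each (x, y, z, w, v, u); ordered split holds
linear: ✓, x, y, z, w, v, u: one use apiece
affine: ✓, x, y, z, w, v, u: no repeats, contraction unneeded
relevant: ✓, none of x, y, z, w, v, u goes unused
unrestricted: ✓, type-checks ((T2 → T2) → (T1 → T3 → T1 → T2) → T1 → T3 → T1 → T2) and nothing is barred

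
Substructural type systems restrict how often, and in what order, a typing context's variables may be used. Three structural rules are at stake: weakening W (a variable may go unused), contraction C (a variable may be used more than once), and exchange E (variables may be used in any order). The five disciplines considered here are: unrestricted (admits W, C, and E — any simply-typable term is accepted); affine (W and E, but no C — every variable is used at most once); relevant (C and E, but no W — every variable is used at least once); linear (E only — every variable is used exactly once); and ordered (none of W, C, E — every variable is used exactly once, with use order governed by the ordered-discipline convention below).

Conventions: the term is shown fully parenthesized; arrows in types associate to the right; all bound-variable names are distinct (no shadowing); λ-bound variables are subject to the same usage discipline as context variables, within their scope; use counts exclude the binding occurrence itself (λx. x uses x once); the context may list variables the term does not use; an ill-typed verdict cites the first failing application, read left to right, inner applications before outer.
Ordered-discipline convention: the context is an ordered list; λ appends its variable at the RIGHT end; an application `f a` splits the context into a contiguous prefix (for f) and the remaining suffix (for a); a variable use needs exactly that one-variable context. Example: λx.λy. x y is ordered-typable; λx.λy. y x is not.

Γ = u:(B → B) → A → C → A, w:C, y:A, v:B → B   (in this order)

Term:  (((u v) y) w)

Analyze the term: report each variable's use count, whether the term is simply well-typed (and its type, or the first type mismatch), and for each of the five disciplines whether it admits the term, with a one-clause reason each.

variable uses: u: 1, w: 1, y: 1, v: 1
left-to-right use order: u, v, y, w
typing: the term checks, with type A
ordered ✗ (use order u, v, y, w needs exchange)
linear ✓ (each of u, w, y, v used exactly once)
affine ✓ (no duplicate uses among u, w, y, v)
relevant ✓ (every one of u, w, y, v appears)
unrestricted ✓ (typability at A is all that's needed)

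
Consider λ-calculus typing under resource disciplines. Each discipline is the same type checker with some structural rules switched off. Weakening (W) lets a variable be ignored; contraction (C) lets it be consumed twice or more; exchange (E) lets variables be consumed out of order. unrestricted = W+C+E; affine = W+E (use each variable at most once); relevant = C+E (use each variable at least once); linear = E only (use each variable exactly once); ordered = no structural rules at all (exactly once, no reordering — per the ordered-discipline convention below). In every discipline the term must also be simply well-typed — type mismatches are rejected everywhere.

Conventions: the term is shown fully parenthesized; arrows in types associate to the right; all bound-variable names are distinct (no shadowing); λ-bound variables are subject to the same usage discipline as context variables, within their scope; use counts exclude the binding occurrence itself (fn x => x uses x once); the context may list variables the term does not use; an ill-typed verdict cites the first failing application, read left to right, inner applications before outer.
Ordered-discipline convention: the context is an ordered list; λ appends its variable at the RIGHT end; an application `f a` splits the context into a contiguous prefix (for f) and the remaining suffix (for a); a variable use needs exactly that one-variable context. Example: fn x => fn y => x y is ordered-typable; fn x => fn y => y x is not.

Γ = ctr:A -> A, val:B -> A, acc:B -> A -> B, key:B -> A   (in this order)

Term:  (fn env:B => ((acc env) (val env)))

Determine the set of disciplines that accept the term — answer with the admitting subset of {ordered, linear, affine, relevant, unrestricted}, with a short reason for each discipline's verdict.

admitted in: unrestricted
counts: ctr: 0; val: 1; acc: 1; key: 0; env [bound]: 2
use order (left to right): acc, env, val, env
typing: ✓ — B -> B
ordered: ✗ — repeated use of env ×2; needs weakening: ctr, key unused
linear: ✗ — repeated use of env ×2; needs weakening: ctr, key unused
affine: ✗ — repeated use of env ×2
relevant: ✗ — needs weakening: ctr, key unused
unrestricted: ✓ — well-typed at B -> B; no restrictions here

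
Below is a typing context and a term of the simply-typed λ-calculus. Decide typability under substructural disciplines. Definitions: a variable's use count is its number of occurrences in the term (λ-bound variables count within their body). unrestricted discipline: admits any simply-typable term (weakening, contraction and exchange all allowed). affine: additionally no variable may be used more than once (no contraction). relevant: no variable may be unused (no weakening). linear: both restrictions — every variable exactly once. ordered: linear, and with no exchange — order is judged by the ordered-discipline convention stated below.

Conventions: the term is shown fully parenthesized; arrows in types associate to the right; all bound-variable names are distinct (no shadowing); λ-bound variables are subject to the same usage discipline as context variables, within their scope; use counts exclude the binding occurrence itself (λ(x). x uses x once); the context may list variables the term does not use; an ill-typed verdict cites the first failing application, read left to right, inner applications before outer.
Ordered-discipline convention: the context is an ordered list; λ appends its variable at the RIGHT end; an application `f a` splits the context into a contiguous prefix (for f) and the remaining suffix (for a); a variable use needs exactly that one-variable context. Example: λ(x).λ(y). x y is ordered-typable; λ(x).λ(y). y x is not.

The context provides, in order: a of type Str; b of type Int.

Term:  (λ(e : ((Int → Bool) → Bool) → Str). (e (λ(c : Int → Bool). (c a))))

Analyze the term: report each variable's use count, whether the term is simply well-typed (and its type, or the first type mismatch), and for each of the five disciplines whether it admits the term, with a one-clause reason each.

usage: a ×1, b ×0, e (bound) ×1, c (bound) ×1
uses in reading order: e, c, a
typing: ill-typed: an application expects Int but receives Str
ordered: ✗, not simply typable
linear: ✗, fails simple typing
affine: ✗, a type mismatch blocks all five
relevant: ✗, the type mismatch rejects it
unrestricted: ✗, not simply typable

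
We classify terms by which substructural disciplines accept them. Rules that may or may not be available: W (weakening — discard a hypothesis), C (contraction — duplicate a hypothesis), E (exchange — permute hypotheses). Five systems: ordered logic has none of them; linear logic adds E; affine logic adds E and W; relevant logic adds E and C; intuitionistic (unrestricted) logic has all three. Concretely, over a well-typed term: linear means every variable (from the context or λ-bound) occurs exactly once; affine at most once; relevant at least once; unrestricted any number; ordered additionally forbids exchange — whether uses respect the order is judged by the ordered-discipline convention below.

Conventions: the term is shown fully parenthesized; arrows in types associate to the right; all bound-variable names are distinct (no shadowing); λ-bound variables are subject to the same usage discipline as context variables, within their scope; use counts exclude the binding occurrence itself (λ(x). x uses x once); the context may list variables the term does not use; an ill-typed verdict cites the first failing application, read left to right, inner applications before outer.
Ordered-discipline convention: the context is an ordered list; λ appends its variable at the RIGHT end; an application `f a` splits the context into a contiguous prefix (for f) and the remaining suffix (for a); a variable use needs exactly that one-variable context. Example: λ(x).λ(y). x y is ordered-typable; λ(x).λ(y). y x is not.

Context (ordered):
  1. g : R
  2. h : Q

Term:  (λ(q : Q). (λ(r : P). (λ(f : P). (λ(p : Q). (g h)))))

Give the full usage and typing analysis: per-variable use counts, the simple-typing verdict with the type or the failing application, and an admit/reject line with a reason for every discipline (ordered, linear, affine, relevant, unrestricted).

use counts: g: 1×; h: 1×; q [bound]: 0×; r [bound]: 0×; f [bound]: 0×; p [bound]: 0×
order of uses: g, h
typing: ill-typed: can't apply a value of type R
ordered: ✗ — a type mismatch blocks all five
linear: ✗ — the type mismatch rejects it
affine: ✗ — not simply typable
relevant: ✗ — fails simple typing
unrestricted: ✗ — a type mismatch blocks all five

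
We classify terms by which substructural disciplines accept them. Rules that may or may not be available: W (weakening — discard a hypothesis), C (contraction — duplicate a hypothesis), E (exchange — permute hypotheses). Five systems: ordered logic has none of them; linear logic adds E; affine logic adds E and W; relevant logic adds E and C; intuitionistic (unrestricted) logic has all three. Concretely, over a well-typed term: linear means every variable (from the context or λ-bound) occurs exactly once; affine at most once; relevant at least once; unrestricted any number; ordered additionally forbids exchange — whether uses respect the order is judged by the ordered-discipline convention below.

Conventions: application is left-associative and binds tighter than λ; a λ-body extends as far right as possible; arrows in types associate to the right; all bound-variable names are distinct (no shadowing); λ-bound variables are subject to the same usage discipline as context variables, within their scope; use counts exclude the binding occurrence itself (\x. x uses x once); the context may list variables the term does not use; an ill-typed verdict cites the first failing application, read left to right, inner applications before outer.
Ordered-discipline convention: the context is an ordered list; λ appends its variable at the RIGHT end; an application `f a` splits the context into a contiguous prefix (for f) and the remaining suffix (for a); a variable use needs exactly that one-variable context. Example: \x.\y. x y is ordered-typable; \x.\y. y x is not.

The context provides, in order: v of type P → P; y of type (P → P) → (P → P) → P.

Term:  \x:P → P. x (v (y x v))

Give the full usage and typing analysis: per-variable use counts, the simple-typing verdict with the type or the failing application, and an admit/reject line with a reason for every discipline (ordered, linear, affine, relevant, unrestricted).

use counts: v=2, y=1, x (λ-bound)=2
left-to-right use order: x, v, y, x, v
typing: the term checks, with type (P → P) → P
ordered: ✗ — repeated use of v ×2, x ×2
linear: ✗ — repeated use of v ×2, x ×2
affine: ✗ — repeated use of v ×2, x ×2
relevant: ✓ — at least one use each (v, y, x)
unrestricted: ✓ — simply typable at (P → P) → P; W, C, E all held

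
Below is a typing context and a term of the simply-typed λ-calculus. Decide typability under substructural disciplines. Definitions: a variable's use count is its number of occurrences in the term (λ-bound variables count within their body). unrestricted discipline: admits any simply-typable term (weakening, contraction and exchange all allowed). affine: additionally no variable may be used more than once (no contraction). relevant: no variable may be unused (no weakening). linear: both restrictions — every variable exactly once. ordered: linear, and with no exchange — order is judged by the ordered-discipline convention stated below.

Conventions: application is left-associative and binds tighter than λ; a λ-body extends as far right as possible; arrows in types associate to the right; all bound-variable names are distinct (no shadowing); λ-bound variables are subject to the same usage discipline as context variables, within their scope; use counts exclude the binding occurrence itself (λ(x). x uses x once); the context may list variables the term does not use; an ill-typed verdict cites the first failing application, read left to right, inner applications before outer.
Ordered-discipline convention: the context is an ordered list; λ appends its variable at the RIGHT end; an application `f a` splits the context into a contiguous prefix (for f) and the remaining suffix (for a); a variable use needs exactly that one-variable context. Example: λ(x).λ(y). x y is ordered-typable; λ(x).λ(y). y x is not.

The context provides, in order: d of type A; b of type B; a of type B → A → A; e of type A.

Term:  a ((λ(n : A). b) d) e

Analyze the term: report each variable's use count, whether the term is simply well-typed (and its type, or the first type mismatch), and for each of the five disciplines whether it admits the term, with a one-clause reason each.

variable uses: d: 1; b: 1; a: 1; e: 1; n [bound]: 0
use order (left to right): a, b, d, e
typing: the term checks, with type A
ordered: ✗ — unused: n — weakening required
linear: ✗ — unused: n — weakening required
affine: ✓ — at most one use each (d, b, a, e, n)
relevant: ✗ — unused: n — weakening required
unrestricted: ✓ — well-typed at A; no restrictions here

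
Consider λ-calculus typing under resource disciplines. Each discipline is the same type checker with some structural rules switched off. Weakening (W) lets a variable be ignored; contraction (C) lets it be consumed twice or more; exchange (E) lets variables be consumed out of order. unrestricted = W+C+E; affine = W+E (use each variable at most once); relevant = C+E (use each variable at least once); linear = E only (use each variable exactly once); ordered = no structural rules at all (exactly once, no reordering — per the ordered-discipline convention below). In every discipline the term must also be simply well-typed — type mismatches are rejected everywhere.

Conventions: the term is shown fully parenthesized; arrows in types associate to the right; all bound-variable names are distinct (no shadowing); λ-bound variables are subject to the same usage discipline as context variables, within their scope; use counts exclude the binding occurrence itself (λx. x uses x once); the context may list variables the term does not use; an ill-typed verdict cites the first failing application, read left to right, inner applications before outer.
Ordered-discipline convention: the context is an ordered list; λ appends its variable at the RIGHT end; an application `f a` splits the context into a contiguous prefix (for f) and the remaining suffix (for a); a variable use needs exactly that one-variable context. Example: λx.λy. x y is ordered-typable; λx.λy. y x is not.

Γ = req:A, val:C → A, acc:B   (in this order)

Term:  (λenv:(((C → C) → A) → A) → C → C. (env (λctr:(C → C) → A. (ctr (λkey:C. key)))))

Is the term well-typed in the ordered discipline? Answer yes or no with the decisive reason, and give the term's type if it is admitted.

no — req, val, acc left unused
usage: req: 0×, val: 0×, acc: 0×, env [bound]: 1×, ctr [bound]: 1×, key [bound]: 1×
use order (left to right): env, ctr, key
typing: the term checks, with type ((((C → C) → A) → A) → C → C) → C → C
summary: ordered ✗ · linear ✗ · affine ✓ · relevant ✗ · unrestricted ✓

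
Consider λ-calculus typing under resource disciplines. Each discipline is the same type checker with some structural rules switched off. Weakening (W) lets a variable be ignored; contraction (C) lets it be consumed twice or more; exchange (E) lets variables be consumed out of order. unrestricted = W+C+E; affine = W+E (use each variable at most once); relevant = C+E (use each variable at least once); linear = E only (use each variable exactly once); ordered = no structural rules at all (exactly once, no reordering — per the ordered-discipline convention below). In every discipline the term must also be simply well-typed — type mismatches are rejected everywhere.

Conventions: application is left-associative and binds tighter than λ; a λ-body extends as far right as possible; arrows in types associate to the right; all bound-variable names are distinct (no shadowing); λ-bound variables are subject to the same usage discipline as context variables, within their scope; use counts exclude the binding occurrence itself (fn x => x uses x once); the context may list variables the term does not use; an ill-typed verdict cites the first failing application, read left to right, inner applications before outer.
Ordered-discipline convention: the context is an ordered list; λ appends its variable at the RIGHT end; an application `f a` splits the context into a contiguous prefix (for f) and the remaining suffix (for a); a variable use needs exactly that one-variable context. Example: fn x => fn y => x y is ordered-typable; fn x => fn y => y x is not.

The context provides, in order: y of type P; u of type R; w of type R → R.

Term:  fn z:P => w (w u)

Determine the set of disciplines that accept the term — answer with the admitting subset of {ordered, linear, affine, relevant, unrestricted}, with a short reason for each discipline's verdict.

accepted by: unrestricted
use counts: y=0, u=1, w=2, z (bound)=0
uses in reading order: w, w, u
typing: well-typed at P → R
ordered ✗ (uses contraction: w ×2; needs weakening: y, z unused)
linear ✗ (uses contraction: w ×2; needs weakening: y, z unused)
affine ✗ (uses contraction: w ×2)
relevant ✗ (needs weakening: y, z unused)
unrestricted ✓ (simply typable at P → R; W, C, E all held)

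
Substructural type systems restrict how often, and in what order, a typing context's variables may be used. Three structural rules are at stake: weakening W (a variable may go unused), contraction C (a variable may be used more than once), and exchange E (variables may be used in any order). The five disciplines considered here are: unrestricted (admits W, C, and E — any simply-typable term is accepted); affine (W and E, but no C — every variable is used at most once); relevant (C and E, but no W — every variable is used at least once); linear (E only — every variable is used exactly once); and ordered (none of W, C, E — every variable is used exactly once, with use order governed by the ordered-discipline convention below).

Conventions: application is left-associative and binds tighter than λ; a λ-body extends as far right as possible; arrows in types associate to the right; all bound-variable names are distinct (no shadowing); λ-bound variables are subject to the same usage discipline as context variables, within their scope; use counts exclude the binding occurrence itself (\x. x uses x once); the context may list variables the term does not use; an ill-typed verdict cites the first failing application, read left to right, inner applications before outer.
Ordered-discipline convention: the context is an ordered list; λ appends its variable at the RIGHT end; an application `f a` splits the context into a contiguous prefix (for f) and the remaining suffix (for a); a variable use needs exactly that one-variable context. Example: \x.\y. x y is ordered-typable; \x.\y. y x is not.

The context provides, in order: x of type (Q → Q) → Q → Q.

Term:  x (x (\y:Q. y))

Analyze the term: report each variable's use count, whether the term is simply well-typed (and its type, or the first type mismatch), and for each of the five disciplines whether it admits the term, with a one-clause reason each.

use counts: x: 2, y [bound]: 1
uses in reading order: x, x, y
typing: well-typed — term : Q → Q
ordered: ✗, x ×2 used more than once (contraction)
linear: ✗, x ×2 used more than once (contraction)
affine: ✗, x ×2 used more than once (contraction)
relevant: ✓, none of x, y goes unused
unrestricted: ✓, typability at Q → Q is all that's needed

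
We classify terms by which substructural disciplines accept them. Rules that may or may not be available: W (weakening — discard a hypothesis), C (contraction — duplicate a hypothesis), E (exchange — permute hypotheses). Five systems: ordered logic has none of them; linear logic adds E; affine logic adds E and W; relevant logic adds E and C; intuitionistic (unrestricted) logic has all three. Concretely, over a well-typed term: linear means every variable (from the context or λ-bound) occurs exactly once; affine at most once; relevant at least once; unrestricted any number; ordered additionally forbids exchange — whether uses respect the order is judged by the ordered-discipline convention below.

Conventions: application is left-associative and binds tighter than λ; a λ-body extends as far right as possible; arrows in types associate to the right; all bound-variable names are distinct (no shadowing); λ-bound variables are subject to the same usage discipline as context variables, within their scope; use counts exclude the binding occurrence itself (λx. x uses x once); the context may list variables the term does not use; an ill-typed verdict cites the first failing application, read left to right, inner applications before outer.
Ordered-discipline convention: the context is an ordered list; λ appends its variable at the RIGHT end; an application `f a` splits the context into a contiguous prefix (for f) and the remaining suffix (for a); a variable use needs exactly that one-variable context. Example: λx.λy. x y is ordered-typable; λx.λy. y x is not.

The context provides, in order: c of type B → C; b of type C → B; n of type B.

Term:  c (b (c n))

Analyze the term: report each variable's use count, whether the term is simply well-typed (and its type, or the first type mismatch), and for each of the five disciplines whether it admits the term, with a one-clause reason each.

use counts: c: 2, b: 1, n: 1
left-to-right use order: c, b, c, n
typing: well-typed — term : C
ordered ✗ (repeated use of c ×2)
linear ✗ (repeated use of c ×2)
affine ✗ (repeated use of c ×2)
relevant ✓ (none of c, b, n goes unused)
unrestricted ✓ (type-checks (C) and nothing is barred)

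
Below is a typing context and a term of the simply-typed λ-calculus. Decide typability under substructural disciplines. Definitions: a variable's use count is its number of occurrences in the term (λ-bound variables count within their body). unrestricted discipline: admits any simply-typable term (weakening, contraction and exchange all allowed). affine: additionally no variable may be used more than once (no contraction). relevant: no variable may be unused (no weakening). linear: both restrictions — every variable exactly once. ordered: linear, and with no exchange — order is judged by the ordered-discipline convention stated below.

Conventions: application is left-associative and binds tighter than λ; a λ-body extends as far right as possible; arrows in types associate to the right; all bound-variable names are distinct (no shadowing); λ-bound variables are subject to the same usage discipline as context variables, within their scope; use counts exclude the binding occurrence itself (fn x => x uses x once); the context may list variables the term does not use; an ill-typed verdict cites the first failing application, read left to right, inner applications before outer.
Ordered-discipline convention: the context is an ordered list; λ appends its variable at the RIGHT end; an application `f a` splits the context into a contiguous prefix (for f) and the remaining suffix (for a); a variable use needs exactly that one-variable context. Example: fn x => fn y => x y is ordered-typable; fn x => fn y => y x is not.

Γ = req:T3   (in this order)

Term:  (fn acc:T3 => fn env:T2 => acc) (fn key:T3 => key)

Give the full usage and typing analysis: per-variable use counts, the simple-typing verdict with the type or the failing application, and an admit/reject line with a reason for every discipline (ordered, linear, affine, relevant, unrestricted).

counts: req=0, acc (λ-bound)=1, env (λ-bound)=0, key (λ-bound)=1
uses in reading order: acc, key
typing: ill-typed: an application expects T3 but receives T3 → T3
ordered: ✗ — fails simple typing
linear: ✗ — a type mismatch blocks all five
affine: ✗ — the type mismatch rejects it
relevant: ✗ — not simply typable
unrestricted: ✗ — fails simple typing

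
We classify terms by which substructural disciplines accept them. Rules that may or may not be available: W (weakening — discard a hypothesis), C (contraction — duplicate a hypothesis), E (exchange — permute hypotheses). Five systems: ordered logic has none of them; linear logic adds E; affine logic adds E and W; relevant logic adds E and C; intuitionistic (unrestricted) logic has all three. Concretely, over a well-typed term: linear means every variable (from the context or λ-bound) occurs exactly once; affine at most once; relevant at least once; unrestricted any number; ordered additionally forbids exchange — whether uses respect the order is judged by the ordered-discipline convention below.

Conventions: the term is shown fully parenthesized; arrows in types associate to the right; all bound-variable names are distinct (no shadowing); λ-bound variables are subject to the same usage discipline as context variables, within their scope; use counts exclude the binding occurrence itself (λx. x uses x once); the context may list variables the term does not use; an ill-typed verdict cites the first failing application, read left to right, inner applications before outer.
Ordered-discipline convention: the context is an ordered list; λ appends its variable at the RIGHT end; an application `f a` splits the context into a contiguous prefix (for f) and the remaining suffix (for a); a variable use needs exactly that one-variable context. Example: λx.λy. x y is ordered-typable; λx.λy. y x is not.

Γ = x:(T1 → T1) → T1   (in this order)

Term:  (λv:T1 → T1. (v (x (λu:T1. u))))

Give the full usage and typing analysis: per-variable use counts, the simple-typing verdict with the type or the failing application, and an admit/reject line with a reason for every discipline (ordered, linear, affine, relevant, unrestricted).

counts: x: 1, v (λ-bound): 1, u (λ-bound): 1
use order (left to right): v, x, u
typing: the term checks, with type (T1 → T1) → T1
ordered: ✗ — needs exchange: uses follow v, x, u
linear: ✓ — x, v, u: one use apiece
affine: ✓ — none of x, v, u used more than once
relevant: ✓ — every one of x, v, u appears
unrestricted: ✓ — well-typed at (T1 → T1) → T1; no restrictions here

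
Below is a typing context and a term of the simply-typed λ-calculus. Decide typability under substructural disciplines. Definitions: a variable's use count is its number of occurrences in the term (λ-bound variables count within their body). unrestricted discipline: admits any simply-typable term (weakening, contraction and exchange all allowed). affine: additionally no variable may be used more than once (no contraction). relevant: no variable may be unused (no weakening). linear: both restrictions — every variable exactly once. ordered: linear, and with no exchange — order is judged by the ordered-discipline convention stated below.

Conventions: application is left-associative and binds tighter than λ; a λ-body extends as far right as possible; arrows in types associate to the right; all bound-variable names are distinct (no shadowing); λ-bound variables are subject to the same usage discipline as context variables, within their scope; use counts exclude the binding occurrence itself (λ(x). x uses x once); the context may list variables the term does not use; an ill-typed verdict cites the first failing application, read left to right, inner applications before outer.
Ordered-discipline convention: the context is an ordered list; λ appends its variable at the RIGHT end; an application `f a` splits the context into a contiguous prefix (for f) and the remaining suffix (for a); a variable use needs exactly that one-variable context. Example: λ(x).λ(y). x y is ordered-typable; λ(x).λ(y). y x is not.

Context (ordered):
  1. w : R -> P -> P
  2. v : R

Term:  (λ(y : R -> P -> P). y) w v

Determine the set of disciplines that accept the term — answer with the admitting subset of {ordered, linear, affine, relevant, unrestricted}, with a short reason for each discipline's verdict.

admitted in: ordered, linear, affine, relevant, unrestricted
variable uses: w: 1, v: 1, y [bound]: 1
use order (left to right): y, w, v
typing: well-typed at P -> P
ordered ✓ (one use each (w, v, y); ordered split holds)
linear ✓ (w, v, y: one use apiece)
affine ✓ (none of w, v, y used more than once)
relevant ✓ (every one of w, v, y appears)
unrestricted ✓ (type-checks (P -> P) and nothing is barred)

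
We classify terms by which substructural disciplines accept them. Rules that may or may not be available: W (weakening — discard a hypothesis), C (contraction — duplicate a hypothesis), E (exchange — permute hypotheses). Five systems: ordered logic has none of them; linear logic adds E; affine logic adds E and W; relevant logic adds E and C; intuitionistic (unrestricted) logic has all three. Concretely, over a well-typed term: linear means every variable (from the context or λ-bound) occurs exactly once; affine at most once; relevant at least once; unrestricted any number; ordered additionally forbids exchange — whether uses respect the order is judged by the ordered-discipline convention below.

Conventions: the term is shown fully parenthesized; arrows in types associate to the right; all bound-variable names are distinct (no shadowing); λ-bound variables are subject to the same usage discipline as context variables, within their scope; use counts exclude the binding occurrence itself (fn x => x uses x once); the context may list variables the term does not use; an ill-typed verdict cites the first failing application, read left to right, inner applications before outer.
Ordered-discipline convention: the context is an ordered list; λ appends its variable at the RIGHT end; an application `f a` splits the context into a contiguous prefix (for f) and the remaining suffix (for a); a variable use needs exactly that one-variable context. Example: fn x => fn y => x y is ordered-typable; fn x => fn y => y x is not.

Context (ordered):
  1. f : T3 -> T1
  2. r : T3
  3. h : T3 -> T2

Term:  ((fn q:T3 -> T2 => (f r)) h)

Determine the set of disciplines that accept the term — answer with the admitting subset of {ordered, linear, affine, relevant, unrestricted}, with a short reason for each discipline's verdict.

admitted in: affine, unrestricted
counts: f: 1, r: 1, h: 1, q [bound]: 0
order of uses: f, r, h
typing: the term checks, with type T1
ordered: ✗ — q left unused
linear: ✗ — q left unused
affine: ✓ — f, r, h, q: no repeats, contraction unneeded
relevant: ✗ — q left unused
unrestricted: ✓ — simply typable at T1; W, C, E all held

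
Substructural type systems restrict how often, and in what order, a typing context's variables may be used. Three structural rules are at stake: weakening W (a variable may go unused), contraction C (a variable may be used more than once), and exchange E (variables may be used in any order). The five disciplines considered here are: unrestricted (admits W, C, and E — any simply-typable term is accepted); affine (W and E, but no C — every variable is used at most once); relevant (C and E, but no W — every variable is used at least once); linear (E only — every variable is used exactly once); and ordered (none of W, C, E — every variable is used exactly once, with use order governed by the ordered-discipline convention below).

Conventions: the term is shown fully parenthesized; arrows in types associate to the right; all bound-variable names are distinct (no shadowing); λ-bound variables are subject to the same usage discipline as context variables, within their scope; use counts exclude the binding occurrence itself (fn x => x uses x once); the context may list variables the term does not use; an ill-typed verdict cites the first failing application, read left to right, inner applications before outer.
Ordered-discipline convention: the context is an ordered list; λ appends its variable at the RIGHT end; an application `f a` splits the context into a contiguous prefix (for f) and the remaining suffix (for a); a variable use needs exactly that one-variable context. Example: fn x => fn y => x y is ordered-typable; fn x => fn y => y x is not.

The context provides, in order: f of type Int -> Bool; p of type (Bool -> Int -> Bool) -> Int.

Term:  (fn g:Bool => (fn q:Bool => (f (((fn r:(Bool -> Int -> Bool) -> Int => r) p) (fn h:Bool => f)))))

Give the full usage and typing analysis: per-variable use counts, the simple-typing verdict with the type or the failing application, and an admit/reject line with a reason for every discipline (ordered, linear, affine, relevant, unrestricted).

counts: f ×2, p ×1, g [bound] ×0, q [bound] ×0, r [bound] ×1, h [bound] ×0
use order (left to right): f, r, p, f
typing: the term checks, with type Bool -> Bool -> Bool
ordered: ✗ — repeated use of f ×2; g, q, h never used (weakening)
linear: ✗ — repeated use of f ×2; g, q, h never used (weakening)
affine: ✗ — repeated use of f ×2
relevant: ✗ — g, q, h never used (weakening)
unrestricted: ✓ — type-checks (Bool -> Bool -> Bool) and nothing is barred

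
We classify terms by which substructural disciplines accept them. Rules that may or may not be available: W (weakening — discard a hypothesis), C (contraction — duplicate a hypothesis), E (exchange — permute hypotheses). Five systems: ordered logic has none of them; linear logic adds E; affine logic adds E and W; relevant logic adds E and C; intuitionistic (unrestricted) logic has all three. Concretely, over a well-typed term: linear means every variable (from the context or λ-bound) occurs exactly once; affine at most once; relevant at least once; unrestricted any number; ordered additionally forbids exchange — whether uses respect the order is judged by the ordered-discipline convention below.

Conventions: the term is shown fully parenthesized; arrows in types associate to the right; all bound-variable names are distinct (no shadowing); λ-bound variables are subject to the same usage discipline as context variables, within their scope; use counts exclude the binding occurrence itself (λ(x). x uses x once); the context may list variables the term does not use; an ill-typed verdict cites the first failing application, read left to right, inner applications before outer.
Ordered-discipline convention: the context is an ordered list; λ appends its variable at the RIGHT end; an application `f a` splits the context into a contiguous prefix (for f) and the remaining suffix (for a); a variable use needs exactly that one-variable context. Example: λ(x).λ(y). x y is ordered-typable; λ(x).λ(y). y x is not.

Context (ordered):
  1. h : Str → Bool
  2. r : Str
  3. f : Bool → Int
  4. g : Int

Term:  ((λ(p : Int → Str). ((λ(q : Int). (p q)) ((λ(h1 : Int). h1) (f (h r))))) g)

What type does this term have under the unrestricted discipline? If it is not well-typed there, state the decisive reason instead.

not well-typed under unrestricted — a type mismatch blocks all five
counts: h: 1×, r: 1×, f: 1×, g: 1×, p (λ-bound): 1×, q (λ-bound): 1×, h1 (λ-bound): 1×
uses in reading order: p, q, h1, f, h, r, g
typing: ill-typed: an application expects Int → Str but receives Int
summary: ordered ✗, linear ✗, affine ✗, relevant ✗, unrestricted ✗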